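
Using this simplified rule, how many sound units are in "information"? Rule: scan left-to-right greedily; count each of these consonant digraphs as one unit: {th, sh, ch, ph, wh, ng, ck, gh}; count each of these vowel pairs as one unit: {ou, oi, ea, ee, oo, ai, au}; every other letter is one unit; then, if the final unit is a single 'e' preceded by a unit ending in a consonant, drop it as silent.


Word: "information" (11 letters)
Left-to-right scan:
  (1) 'i' (letter)
  (2) 'n' (letter)
  (3) 'f' (letter)
  (4) 'o' (letter)
  (5) 'r' (letter)
  (6) 'm' (letter)
  (7) 'a' (letter)
  (8) 't' (letter)
  (9) 'i' (letter)
  (10) 'o' (letter)
  (11) 'n' (letter)
Units from scan: 11
Sound units = 11 units


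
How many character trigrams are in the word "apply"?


Word: "apply" (length 5)
Number of 3-grams = length - 3 + 1 = 5 - 3 + 1
= 3


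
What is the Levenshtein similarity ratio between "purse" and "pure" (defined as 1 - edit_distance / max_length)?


Word 1: "purse" (length 5)
Word 2: "pure" (length 4)
One optimal edit sequence:
  1. keep 'p'
  2. keep 'u'
  3. keep 'r'
  4. delete 's'  (+1)
  5. keep 'e'
Edit distance = 1
Max length = max(5, 4) = 5
Similarity = 1 - 1/5
= 0.8000


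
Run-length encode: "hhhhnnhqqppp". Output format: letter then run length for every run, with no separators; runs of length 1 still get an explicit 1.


String: "hhhhnnhqqppp"
Scanning for consecutive runs:
  'h' x 4
  'n' x 2
  'h' x 1
  'q' x 2
  'p' x 3
RLE = "h4n2h1q2p3"


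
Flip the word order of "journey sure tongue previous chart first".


Original: "journey sure tongue previous chart first"
Words (1..n): journey | sure | tongue | previous | chart | first
Reversed (n..1): first | chart | previous | tongue | sure | journey
Result = "first chart previous tongue sure journey"


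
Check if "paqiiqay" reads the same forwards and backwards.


Word: "paqiiqay"
Reversed: "yaqiiqap"
Forward == Backward? paqiiqay != yaqiiqap
Palindrome = No


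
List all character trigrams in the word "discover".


Word: "discover" (length 8)
Number of trigrams = 8 - 3 + 1 = 6
  Position 0: "dis"
  Position 1: "isc"
  Position 2: "sco"
  Position 3: "cov"
  Position 4: "ove"
  Position 5: "ver"
Trigrams = "dis", "isc", "sco", "cov", "ove", "ver"


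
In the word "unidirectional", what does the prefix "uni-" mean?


Prefix: uni-
Example: unidirectional (uni- + directional)
Meaning = one


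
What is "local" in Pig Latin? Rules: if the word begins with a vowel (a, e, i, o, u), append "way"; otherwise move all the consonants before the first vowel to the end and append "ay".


Word: "local"
Starts with consonant(s) → move to end, add 'ay'
Consonant cluster: "l"
Pig Latin = "ocallay"


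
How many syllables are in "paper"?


Word: "paper"
Syllable breakdown: pa | per
Counting: 2 parts
= 2 syllables


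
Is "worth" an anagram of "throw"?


Word 1: "throw" → sorted: hortw
Word 2: "worth" → sorted: hortw
Same letters? hortw == hortw
Anagram = Yes


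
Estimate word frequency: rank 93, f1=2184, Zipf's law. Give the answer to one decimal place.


Zipf's law: f(r) = f(1) / r
f(1) = 2184
f(93) = 2184 / 93
= 23.5 occurrences


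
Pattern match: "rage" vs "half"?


Pattern of "rage": [0, 1, 2, 3]
Pattern of "half": [0, 1, 2, 3]
Patterns match
Same pattern = Yes


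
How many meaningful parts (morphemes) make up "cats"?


Word: "cats"
Morphemes: cat | -s
Each morpheme carries meaning
= 2 morphemes


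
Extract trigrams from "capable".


Word: "capable" (length 7)
Number of trigrams = 7 - 3 + 1 = 5
  Position 0: "cap"
  Position 1: "apa"
  Position 2: "pab"
  Position 3: "abl"
  Position 4: "ble"
Trigrams = "cap", "apa", "pab", "abl", "ble"


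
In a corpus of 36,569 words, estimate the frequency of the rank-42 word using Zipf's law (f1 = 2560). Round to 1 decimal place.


Zipf's law: f(r) = f(1) / r
f(1) = 2560
f(42) = 2560 / 42
= 61.0 occurrences


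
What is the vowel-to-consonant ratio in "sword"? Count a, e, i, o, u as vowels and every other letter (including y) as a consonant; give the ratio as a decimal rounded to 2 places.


Word: "sword"
Vowels (a,e,i,o,u): 1
Consonants: 4
Ratio = 1/4
= 0.25


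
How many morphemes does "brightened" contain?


Word: "brightened"
Morphemes: bright | -en | -ed
Each morpheme carries meaning
= 3 morphemes


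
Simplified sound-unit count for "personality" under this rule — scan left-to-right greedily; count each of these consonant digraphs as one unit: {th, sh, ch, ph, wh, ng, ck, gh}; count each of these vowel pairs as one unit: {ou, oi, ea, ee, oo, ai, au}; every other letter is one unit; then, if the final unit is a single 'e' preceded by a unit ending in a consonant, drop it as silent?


Word: "personality" (11 letters)
Left-to-right scan:
  (1) 'p' (letter)
  (2) 'e' (letter)
  (3) 'r' (letter)
  (4) 's' (letter)
  (5) 'o' (letter)
  (6) 'n' (letter)
  (7) 'a' (letter)
  (8) 'l' (letter)
  (9) 'i' (letter)
  (10) 't' (letter)
  (11) 'y' (letter)
Units from scan: 11
Sound units = 11 units


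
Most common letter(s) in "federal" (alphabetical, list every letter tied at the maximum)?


Word: "federal"
Letter counts:
  'a': 1
  'd': 1
  'e': 2
  'f': 1
  'l': 1
  'r': 1
Maximum count = 2
Most frequent = 'e' (2 times each)


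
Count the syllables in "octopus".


Word: "octopus"
Syllable breakdown: oc / to / pus
Counting: 3 parts
= 3 syllables


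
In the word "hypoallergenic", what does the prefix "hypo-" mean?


Prefix: hypo-
Example: hypoallergenic = hypo- + allergenic
Meaning = under / below normal


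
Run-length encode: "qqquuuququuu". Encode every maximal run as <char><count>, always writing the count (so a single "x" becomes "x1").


String: "qqquuuququuu"
Scanning for consecutive runs:
  'q' x 3
  'u' x 3
  'q' x 1
  'u' x 1
  'q' x 1
  'u' x 3
RLE = "q3u3q1u1q1u3"


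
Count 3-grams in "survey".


Word: "survey" (length 6)
Number of 3-grams = length - 3 + 1 = 6 - 3 + 1
= 4


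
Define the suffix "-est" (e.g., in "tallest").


Suffix: -est
Example: tallest = tall + -est
Meaning = most


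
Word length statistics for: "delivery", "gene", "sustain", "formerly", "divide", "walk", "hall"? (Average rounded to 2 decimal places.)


Lengths: "delivery"=8, "gene"=4, "sustain"=7, "formerly"=8, "divide"=6, "walk"=4, "hall"=4
Sum = 41, Count = 7
Average = 41/7 = 5.86
= avg=5.86, min=4, max=8


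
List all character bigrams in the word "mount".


Word: "mount" (length 5)
Number of bigrams = 5 - 2 + 1 = 4
  Position 0: "mo"
  Position 1: "ou"
  Position 2: "un"
  Position 3: "nt"
Bigrams = "mo", "ou", "un", "nt"


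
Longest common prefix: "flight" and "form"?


Word 1: "flight"
Word 2: "form"
Comparing from start:
  Pos 0: 'f' == 'f'
  Pos 1: 'l' != 'o' (stop)
LCP = "f" (length 1)


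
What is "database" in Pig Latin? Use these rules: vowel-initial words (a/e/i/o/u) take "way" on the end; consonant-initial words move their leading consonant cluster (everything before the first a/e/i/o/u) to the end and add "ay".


Word: "database"
Starts with consonant(s) → move to end, add 'ay'
Consonant cluster: "d"
Pig Latin = "atabaseday"


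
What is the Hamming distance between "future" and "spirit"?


Comparing character by character (same length = 6):
  Pos 0: 'f' vs 's' !=
  Pos 1: 'u' vs 'p' !=
  Pos 2: 't' vs 'i' !=
  Pos 3: 'u' vs 'r' !=
  Pos 4: 'r' vs 'i' !=
  Pos 5: 'e' vs 't' !=
Hamming distance = 6


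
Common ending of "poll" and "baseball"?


Word 1: "poll"
Word 2: "baseball"
Comparing from end:
  Pos -1: 'l' == 'l'
  Pos -2: 'l' == 'l'
  Pos -3: 'o' != 'a' (stop)
LCS = "ll" (length 2)


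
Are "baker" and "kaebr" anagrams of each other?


Word 1: "baker" → sorted: abekr
Word 2: "kaebr" → sorted: abekr
Same letters? abekr == abekr
Anagram = Yes


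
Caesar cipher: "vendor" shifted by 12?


Word: "vendor"
Shift: 12
Each letter → (letter + shift) mod 26:
  'v' (21) + 12 = 7 → 'h'
  'e' (4) + 12 = 16 → 'q'
  'n' (13) + 12 = 25 → 'z'
  'd' (3) + 12 = 15 → 'p'
  'o' (14) + 12 = 0 → 'a'
  'r' (17) + 12 = 3 → 'd'
Result = "hqzpad"


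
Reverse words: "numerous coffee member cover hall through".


Original: "numerous coffee member cover hall through"
Words (1..n): numerous | coffee | member | cover | hall | through
Reversed (n..1): through | hall | cover | member | coffee | numerous
Result = "through hall cover member coffee numerous"


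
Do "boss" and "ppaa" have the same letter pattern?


Pattern of "boss": [0, 1, 2, 2]
Pattern of "ppaa": [0, 0, 1, 1]
Patterns do not match
Same pattern = No


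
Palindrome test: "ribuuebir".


Word: "ribuuebir"
Reversed: "ribeuubir"
Forward == Backward? ribuuebir != ribeuubir
Palindrome = No


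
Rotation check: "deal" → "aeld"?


Word: "deal", Candidate: "aeld"
Method: check if candidate is substring of word+word
"dealdeal" contains "aeld"? No
Is rotation = No


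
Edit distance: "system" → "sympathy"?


Word 1: "system" (length 6)
Word 2: "sympathy" (length 8)
One optimal edit sequence (insert/delete/substitute each cost 1):
  1. keep 's'
  2. keep 'y'
  3. insert 'm'  (+1)
  4. insert 'p'  (+1)
  5. substitute 's' -> 'a'  (+1)
  6. keep 't'
  7. substitute 'e' -> 'h'  (+1)
  8. substitute 'm' -> 'y'  (+1)
Total edit operations: 5
Edit distance = 5


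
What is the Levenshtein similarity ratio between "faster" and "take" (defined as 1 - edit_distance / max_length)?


Word 1: "faster" (length 6)
Word 2: "take" (length 4)
One optimal edit sequence:
  1. substitute 'f' -> 't'  (+1)
  2. keep 'a'
  3. delete 's'  (+1)
  4. substitute 't' -> 'k'  (+1)
  5. keep 'e'
  6. delete 'r'  (+1)
Edit distance = 4
Max length = max(6, 4) = 6
Similarity = 1 - 4/6
= 0.3333


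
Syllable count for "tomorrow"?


Word: "tomorrow"
Syllable breakdown: to · mor · row
Counting: 3 parts
= 3 syllables


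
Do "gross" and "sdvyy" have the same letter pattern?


Pattern of "gross": [0, 1, 2, 3, 3]
Pattern of "sdvyy": [0, 1, 2, 3, 3]
Patterns match
Same pattern = Yes


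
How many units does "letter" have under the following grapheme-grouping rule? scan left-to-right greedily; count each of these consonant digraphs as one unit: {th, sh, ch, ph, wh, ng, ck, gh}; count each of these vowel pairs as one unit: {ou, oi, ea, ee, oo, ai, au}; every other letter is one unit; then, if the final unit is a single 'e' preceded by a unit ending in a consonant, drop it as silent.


Word: "letter" (6 letters)
Left-to-right scan:
  [1] 'l' (letter)
  [2] 'e' (letter)
  [3] 't' (letter)
  [4] 't' (letter)
  [5] 'e' (letter)
  [6] 'r' (letter)
Units from scan: 6
Sound units = 6 units


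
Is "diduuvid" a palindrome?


Word: "diduuvid"
Reversed: "divuudid"
Forward == Backward? diduuvid != divuudid
Palindrome = No


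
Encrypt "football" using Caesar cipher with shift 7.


Word: "football"
Shift: 7
Each letter → (letter + shift) mod 26:
  'f' (5) + 7 = 12 → 'm'
  'o' (14) + 7 = 21 → 'v'
  'o' (14) + 7 = 21 → 'v'
  't' (19) + 7 = 0 → 'a'
  'b' (1) + 7 = 8 → 'i'
  'a' (0) + 7 = 7 → 'h'
  'l' (11) + 7 = 18 → 's'
  'l' (11) + 7 = 18 → 's'
Result = "mvvaihss"


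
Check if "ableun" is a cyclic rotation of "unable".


Word: "unable", Candidate: "ableun"
Method: check if candidate is substring of word+word
"unableunable" contains "ableun"? Yes
Is rotation = Yes


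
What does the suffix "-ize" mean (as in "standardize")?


Suffix: -ize
As in: standardize -> standard + -ize
Meaning = to make


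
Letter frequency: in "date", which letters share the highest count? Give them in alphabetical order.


Word: "date"
Letter counts:
  'a': 1
  'd': 1
  'e': 1
  't': 1
Maximum count = 1
Most frequent = 'a', 'd', 'e', 't' (1 time each)


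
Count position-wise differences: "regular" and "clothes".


Comparing character by character (same length = 7):
  Pos 0: 'r' vs 'c' !=
  Pos 1: 'e' vs 'l' !=
  Pos 2: 'g' vs 'o' !=
  Pos 3: 'u' vs 't' !=
  Pos 4: 'l' vs 'h' !=
  Pos 5: 'a' vs 'e' !=
  Pos 6: 'r' vs 's' !=
Hamming distance = 7


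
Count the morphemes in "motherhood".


Word: "motherhood"
Morphemes: mother | -hood
Each morpheme carries meaning
= 2 morphemes


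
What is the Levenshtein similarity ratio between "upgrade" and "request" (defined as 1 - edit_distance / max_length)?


Word 1: "upgrade" (length 7)
Word 2: "request" (length 7)
One optimal edit sequence:
  1. substitute 'u' -> 'r'  (+1)
  2. substitute 'p' -> 'e'  (+1)
  3. substitute 'g' -> 'q'  (+1)
  4. substitute 'r' -> 'u'  (+1)
  5. substitute 'a' -> 'e'  (+1)
  6. substitute 'd' -> 's'  (+1)
  7. substitute 'e' -> 't'  (+1)
Edit distance = 7
Max length = max(7, 7) = 7
Similarity = 1 - 7/7
= 0.0000


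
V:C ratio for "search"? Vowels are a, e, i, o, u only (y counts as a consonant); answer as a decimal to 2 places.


Word: "search"
Vowels (a,e,i,o,u): 2
Consonants: 4
Ratio = 2/4
= 0.50


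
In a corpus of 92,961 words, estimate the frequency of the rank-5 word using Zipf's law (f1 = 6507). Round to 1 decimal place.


Zipf's law: f(r) = f(1) / r
f(1) = 6507
f(5) = 6507 / 5
= 1301.4 occurrences


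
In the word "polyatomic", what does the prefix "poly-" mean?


Prefix: poly-
As in: polyatomic -> poly- + atomic
Meaning = many


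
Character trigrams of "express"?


Word: "express" (length 7)
Number of trigrams = 7 - 3 + 1 = 5
  Position 0: "exp"
  Position 1: "xpr"
  Position 2: "pre"
  Position 3: "res"
  Position 4: "ess"
Trigrams = "exp", "xpr", "pre", "res", "ess"


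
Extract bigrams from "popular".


Word: "popular" (length 7)
Number of bigrams = 7 - 2 + 1 = 6
  Position 0: "po"
  Position 1: "op"
  Position 2: "pu"
  Position 3: "ul"
  Position 4: "la"
  Position 5: "ar"
Bigrams = "po", "op", "pu", "ul", "la", "ar"


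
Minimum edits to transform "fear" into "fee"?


Word 1: "fear" (length 4)
Word 2: "fee" (length 3)
One optimal edit sequence (insert/delete/substitute each cost 1):
  1. keep 'f'
  2. keep 'e'
  3. delete 'a'  (+1)
  4. substitute 'r' -> 'e'  (+1)
Total edit operations: 2
Edit distance = 2


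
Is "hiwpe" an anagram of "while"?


Word 1: "while" → sorted: ehilw
Word 2: "hiwpe" → sorted: ehipw
Same letters? ehilw != ehipw
Anagram = No


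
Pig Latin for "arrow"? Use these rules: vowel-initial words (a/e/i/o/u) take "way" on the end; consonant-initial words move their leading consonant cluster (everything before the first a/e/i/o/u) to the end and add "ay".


Word: "arrow"
Starts with vowel → add 'way'
Pig Latin = "arrowway"


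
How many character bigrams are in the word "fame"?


Word: "fame" (length 4)
Number of 2-grams = length - 2 + 1 = 4 - 2 + 1
= 3


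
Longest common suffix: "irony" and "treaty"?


Word 1: "irony"
Word 2: "treaty"
Comparing from end:
  Pos -1: 'y' == 'y'
  Pos -2: 'n' != 't' (stop)
LCS = "y" (length 1)


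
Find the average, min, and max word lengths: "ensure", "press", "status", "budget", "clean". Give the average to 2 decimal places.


Lengths: "ensure"=6, "press"=5, "status"=6, "budget"=6, "clean"=5
Sum = 28, Count = 5
Average = 28/5 = 5.60
= avg=5.60, min=5, max=6


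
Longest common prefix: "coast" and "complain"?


Word 1: "coast"
Word 2: "complain"
Comparing from start:
  Pos 0: 'c' == 'c'
  Pos 1: 'o' == 'o'
  Pos 2: 'a' != 'm' (stop)
LCP = "co" (length 2)


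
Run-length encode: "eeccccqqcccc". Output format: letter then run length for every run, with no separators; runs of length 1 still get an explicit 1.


String: "eeccccqqcccc"
Scanning for consecutive runs:
  'e' x 2
  'c' x 4
  'q' x 2
  'c' x 4
RLE = "e2c4q2c4"


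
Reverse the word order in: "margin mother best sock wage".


Original: "margin mother best sock wage"
Words (1..n): margin | mother | best | sock | wage
Reversed (n..1): wage | sock | best | mother | margin
Result = "wage sock best mother margin"


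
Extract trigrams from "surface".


Word: "surface" (length 7)
Number of trigrams = 7 - 3 + 1 = 5
  Position 0: "sur"
  Position 1: "urf"
  Position 2: "rfa"
  Position 3: "fac"
  Position 4: "ace"
Trigrams = "sur", "urf", "rfa", "fac", "ace"


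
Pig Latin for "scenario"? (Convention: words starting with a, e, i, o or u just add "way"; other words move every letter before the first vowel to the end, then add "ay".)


Word: "scenario"
Starts with consonant(s) → move to end, add 'ay'
Consonant cluster: "sc"
Pig Latin = "enarioscay"


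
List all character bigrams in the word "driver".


Word: "driver" (length 6)
Number of bigrams = 6 - 2 + 1 = 5
  Position 0: "dr"
  Position 1: "ri"
  Position 2: "iv"
  Position 3: "ve"
  Position 4: "er"
Bigrams = "dr", "ri", "iv", "ve", "er"


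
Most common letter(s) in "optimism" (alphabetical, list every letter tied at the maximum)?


Word: "optimism"
Letter counts:
  'i': 2
  'm': 2
  'o': 1
  'p': 1
  's': 1
  't': 1
Maximum count = 2
Most frequent = 'i', 'm' (2 times each)


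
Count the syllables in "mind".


Word: "mind"
Syllable breakdown: mind
Counting: 1 part
= 1 syllable


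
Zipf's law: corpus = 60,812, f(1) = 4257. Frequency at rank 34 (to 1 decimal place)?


Zipf's law: f(r) = f(1) / r
f(1) = 4257
f(34) = 4257 / 34
= 125.2 occurrences


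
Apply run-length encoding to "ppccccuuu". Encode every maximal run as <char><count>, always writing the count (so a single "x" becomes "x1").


String: "ppccccuuu"
Scanning for consecutive runs:
  'p' x 2
  'c' x 4
  'u' x 3
RLE = "p2c4u3"


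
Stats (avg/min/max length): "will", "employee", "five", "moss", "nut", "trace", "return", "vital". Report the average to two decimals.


Lengths: "will"=4, "employee"=8, "five"=4, "moss"=4, "nut"=3, "trace"=5, "return"=6, "vital"=5
Sum = 39, Count = 8
Average = 39/8 = 4.88
= avg=4.88, min=3, max=8


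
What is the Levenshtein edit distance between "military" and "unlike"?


Word 1: "military" (length 8)
Word 2: "unlike" (length 6)
One optimal edit sequence (insert/delete/substitute each cost 1):
  1. substitute 'm' -> 'u'  (+1)
  2. substitute 'i' -> 'n'  (+1)
  3. keep 'l'
  4. keep 'i'
  5. delete 't'  (+1)
  6. delete 'a'  (+1)
  7. substitute 'r' -> 'k'  (+1)
  8. substitute 'y' -> 'e'  (+1)
Total edit operations: 6
Edit distance = 6


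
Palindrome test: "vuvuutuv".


Word: "vuvuutuv"
Reversed: "vutuuvuv"
Forward == Backward? vuvuutuv != vutuuvuv
Palindrome = No


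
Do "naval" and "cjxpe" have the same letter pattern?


Pattern of "naval": [0, 1, 2, 1, 3]
Pattern of "cjxpe": [0, 1, 2, 3, 4]
Patterns do not match
Same pattern = No


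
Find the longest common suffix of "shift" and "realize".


Word 1: "shift"
Word 2: "realize"
Comparing from end:
  Pos -1: 't' != 'e' (stop)
LCS = "" (length 0)


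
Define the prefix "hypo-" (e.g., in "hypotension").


Prefix: hypo-
Example: hypotension = hypo- + tension
Meaning = under / below normal


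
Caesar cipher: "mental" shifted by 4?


Word: "mental"
Shift: 4
Each letter → (letter + shift) mod 26:
  'm' (12) + 4 = 16 → 'q'
  'e' (4) + 4 = 8 → 'i'
  'n' (13) + 4 = 17 → 'r'
  't' (19) + 4 = 23 → 'x'
  'a' (0) + 4 = 4 → 'e'
  'l' (11) + 4 = 15 → 'p'
Result = "qirxep"


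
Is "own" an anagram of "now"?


Word 1: "now" → sorted: now
Word 2: "own" → sorted: now
Same letters? now == now
Anagram = Yes


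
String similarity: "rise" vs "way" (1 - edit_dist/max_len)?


Word 1: "rise" (length 4)
Word 2: "way" (length 3)
One optimal edit sequence:
  1. delete 'r'  (+1)
  2. substitute 'i' -> 'w'  (+1)
  3. substitute 's' -> 'a'  (+1)
  4. substitute 'e' -> 'y'  (+1)
Edit distance = 4
Max length = max(4, 3) = 4
Similarity = 1 - 4/4
= 0.0000


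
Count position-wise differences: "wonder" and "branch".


Comparing character by character (same length = 6):
  Pos 0: 'w' vs 'b' !=
  Pos 1: 'o' vs 'r' !=
  Pos 2: 'n' vs 'a' !=
  Pos 3: 'd' vs 'n' !=
  Pos 4: 'e' vs 'c' !=
  Pos 5: 'r' vs 'h' !=
Hamming distance = 6


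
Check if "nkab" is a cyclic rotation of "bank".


Word: "bank", Candidate: "nkab"
Method: check if candidate is substring of word+word
"bankbank" contains "nkab"? No
Is rotation = No


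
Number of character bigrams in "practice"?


Word: "practice" (length 8)
Number of 2-grams = length - 2 + 1 = 8 - 2 + 1
= 7


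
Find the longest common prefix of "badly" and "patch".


Word 1: "badly"
Word 2: "patch"
Comparing from start:
  Pos 0: 'b' != 'p' (stop)
LCP = "" (length 0)


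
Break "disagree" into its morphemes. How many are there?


Word: "disagree"
Morphemes: dis- | agree
Each morpheme carries meaning
= 2 morphemes


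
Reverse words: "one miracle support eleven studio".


Original: "one miracle support eleven studio"
Words (1..n): one | miracle | support | eleven | studio
Reversed (n..1): studio | eleven | support | miracle | one
Result = "studio eleven support miracle one"


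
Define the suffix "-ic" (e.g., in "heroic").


Suffix: -ic
Example: heroic = hero + -ic
Meaning = relating to


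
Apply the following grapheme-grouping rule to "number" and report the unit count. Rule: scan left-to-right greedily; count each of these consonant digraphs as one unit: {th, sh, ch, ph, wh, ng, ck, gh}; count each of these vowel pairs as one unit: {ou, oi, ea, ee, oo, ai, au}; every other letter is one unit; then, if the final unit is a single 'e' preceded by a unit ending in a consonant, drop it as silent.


Word: "number" (6 letters)
Left-to-right scan:
  1. 'n' (letter)
  2. 'u' (letter)
  3. 'm' (letter)
  4. 'b' (letter)
  5. 'e' (letter)
  6. 'r' (letter)
Units from scan: 6
Sound units = 6 units


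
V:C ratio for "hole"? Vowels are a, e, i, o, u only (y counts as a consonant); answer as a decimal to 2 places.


Word: "hole"
Vowels (a,e,i,o,u): 2
Consonants: 2
Ratio = 2/2
= 1.00


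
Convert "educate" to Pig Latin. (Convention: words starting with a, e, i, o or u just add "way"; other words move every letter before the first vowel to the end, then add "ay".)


Word: "educate"
Starts with vowel → add 'way'
Pig Latin = "educateway"


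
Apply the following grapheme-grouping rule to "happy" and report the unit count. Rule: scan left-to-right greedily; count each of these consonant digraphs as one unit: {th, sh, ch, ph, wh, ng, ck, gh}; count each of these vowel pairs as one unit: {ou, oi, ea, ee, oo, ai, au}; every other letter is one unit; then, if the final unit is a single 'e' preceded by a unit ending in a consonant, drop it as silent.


Word: "happy" (5 letters)
Left-to-right scan:
  [1] 'h' (letter)
  [2] 'a' (letter)
  [3] 'p' (letter)
  [4] 'p' (letter)
  [5] 'y' (letter)
Units from scan: 5
Sound units = 5 units


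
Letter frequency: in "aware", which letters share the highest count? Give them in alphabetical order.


Word: "aware"
Letter counts:
  'a': 2
  'e': 1
  'r': 1
  'w': 1
Maximum count = 2
Most frequent = 'a' (2 times each)


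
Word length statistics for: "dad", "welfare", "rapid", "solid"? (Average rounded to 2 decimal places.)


Lengths: "dad"=3, "welfare"=7, "rapid"=5, "solid"=5
Sum = 20, Count = 4
Average = 20/4 = 5.00
= avg=5.00, min=3, max=7


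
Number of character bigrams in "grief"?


Word: "grief" (length 5)
Number of 2-grams = length - 2 + 1 = 5 - 2 + 1
= 4


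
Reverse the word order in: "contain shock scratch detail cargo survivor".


Original: "contain shock scratch detail cargo survivor"
Words (1..n): contain | shock | scratch | detail | cargo | survivor
Reversed (n..1): survivor | cargo | detail | scratch | shock | contain
Result = "survivor cargo detail scratch shock contain"


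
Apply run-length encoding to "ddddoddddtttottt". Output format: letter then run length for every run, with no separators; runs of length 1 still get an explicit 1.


String: "ddddoddddtttottt"
Scanning for consecutive runs:
  'd' x 4
  'o' x 1
  'd' x 4
  't' x 3
  'o' x 1
  't' x 3
RLE = "d4o1d4t3o1t3"


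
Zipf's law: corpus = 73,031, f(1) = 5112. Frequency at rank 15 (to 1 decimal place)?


Zipf's law: f(r) = f(1) / r
f(1) = 5112
f(15) = 5112 / 15
= 340.8 occurrences


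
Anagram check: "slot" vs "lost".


Word 1: "slot" → sorted: lost
Word 2: "lost" → sorted: lost
Same letters? lost == lost
Anagram = Yes


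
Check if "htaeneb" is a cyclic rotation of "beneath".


Word: "beneath", Candidate: "htaeneb"
Method: check if candidate is substring of word+word
"beneathbeneath" contains "htaeneb"? No
Is rotation = No


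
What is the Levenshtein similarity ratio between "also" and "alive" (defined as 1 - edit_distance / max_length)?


Word 1: "also" (length 4)
Word 2: "alive" (length 5)
One optimal edit sequence:
  1. keep 'a'
  2. keep 'l'
  3. insert 'i'  (+1)
  4. substitute 's' -> 'v'  (+1)
  5. substitute 'o' -> 'e'  (+1)
Edit distance = 3
Max length = max(4, 5) = 5
Similarity = 1 - 3/5
= 0.4000


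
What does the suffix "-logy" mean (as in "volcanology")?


Suffix: -logy
Example: volcanology = volcano + -logy
Meaning = study of


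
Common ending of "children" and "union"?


Word 1: "children"
Word 2: "union"
Comparing from end:
  Pos -1: 'n' == 'n'
  Pos -2: 'e' != 'o' (stop)
LCS = "n" (length 1)


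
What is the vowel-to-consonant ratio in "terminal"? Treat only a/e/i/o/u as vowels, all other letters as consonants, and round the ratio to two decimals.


Word: "terminal"
Vowels (a,e,i,o,u): 3
Consonants: 5
Ratio = 3/5
= 0.60


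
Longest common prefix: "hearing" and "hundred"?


Word 1: "hearing"
Word 2: "hundred"
Comparing from start:
  Pos 0: 'h' == 'h'
  Pos 1: 'e' != 'u' (stop)
LCP = "h" (length 1)


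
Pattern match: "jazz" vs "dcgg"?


Pattern of "jazz": [0, 1, 2, 2]
Pattern of "dcgg": [0, 1, 2, 2]
Patterns match
Same pattern = Yes


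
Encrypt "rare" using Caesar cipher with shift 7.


Word: "rare"
Shift: 7
Each letter → (letter + shift) mod 26:
  'r' (17) + 7 = 24 → 'y'
  'a' (0) + 7 = 7 → 'h'
  'r' (17) + 7 = 24 → 'y'
  'e' (4) + 7 = 11 → 'l'
Result = "yhyl"


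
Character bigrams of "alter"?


Word: "alter" (length 5)
Number of bigrams = 5 - 2 + 1 = 4
  Position 0: "al"
  Position 1: "lt"
  Position 2: "te"
  Position 3: "er"
Bigrams = "al", "lt", "te", "er"


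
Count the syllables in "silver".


Word: "silver"
Syllable breakdown: sil · ver
Counting: 2 parts
= 2 syllables


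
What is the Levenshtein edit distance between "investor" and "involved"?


Word 1: "investor" (length 8)
Word 2: "involved" (length 8)
One optimal edit sequence (insert/delete/substitute each cost 1):
  1. keep 'i'
  2. keep 'n'
  3. keep 'v'
  4. substitute 'e' -> 'o'  (+1)
  5. substitute 's' -> 'l'  (+1)
  6. substitute 't' -> 'v'  (+1)
  7. substitute 'o' -> 'e'  (+1)
  8. substitute 'r' -> 'd'  (+1)
Total edit operations: 5
Edit distance = 5


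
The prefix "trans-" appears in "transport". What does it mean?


Prefix: trans-
As in: transport -> trans- + port
Meaning = across


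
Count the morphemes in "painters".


Word: "painters"
Morphemes: paint | -er | -s
Each morpheme carries meaning
= 3 morphemes


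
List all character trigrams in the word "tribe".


Word: "tribe" (length 5)
Number of trigrams = 5 - 3 + 1 = 3
  Position 0: "tri"
  Position 1: "rib"
  Position 2: "ibe"
Trigrams = "tri", "rib", "ibe"


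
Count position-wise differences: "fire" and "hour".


Comparing character by character (same length = 4):
  Pos 0: 'f' vs 'h' !=
  Pos 1: 'i' vs 'o' !=
  Pos 2: 'r' vs 'u' !=
  Pos 3: 'e' vs 'r' !=
Hamming distance = 4


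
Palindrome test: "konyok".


Word: "konyok"
Reversed: "koynok"
Forward == Backward? konyok != koynok
Palindrome = No


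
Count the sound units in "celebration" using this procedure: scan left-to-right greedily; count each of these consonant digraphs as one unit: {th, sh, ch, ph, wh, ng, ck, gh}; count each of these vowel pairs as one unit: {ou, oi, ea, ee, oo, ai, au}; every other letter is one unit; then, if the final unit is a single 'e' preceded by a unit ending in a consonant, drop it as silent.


Word: "celebration" (11 letters)
Left-to-right scan:
  [1] 'c' (letter)
  [2] 'e' (letter)
  [3] 'l' (letter)
  [4] 'e' (letter)
  [5] 'b' (letter)
  [6] 'r' (letter)
  [7] 'a' (letter)
  [8] 't' (letter)
  [9] 'i' (letter)
  [10] 'o' (letter)
  [11] 'n' (letter)
Units from scan: 11
Sound units = 11 units


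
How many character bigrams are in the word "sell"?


Word: "sell" (length 4)
Number of 2-grams = length - 2 + 1 = 4 - 2 + 1
= 3


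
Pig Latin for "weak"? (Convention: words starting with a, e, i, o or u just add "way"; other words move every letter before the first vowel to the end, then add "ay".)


Word: "weak"
Starts with consonant(s) → move to end, add 'ay'
Consonant cluster: "w"
Pig Latin = "eakway"


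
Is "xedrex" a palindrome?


Word: "xedrex"
Reversed: "xerdex"
Forward == Backward? xedrex != xerdex
Palindrome = No


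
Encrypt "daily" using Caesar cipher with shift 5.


Word: "daily"
Shift: 5
Each letter → (letter + shift) mod 26:
  'd' (3) + 5 = 8 → 'i'
  'a' (0) + 5 = 5 → 'f'
  'i' (8) + 5 = 13 → 'n'
  'l' (11) + 5 = 16 → 'q'
  'y' (24) + 5 = 3 → 'd'
Result = "ifnqd"


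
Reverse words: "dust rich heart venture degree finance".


Original: "dust rich heart venture degree finance"
Words (1..n): dust | rich | heart | venture | degree | finance
Reversed (n..1): finance | degree | venture | heart | rich | dust
Result = "finance degree venture heart rich dust"


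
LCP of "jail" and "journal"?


Word 1: "jail"
Word 2: "journal"
Comparing from start:
  Pos 0: 'j' == 'j'
  Pos 1: 'a' != 'o' (stop)
LCP = "j" (length 1)


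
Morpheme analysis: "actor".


Word: "actor"
Morphemes: act / -or
Each morpheme carries meaning
= 2 morphemes


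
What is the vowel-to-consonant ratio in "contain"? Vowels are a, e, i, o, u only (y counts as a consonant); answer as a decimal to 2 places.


Word: "contain"
Vowels (a,e,i,o,u): 3
Consonants: 4
Ratio = 3/4
= 0.75


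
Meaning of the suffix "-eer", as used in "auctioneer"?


Suffix: -eer
As in: auctioneer -> auction + -eer
Meaning = one who is concerned with


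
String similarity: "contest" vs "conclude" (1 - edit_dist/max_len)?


Word 1: "contest" (length 7)
Word 2: "conclude" (length 8)
One optimal edit sequence:
  1. keep 'c'
  2. keep 'o'
  3. keep 'n'
  4. insert 'c'  (+1)
  5. substitute 't' -> 'l'  (+1)
  6. substitute 'e' -> 'u'  (+1)
  7. substitute 's' -> 'd'  (+1)
  8. substitute 't' -> 'e'  (+1)
Edit distance = 5
Max length = max(7, 8) = 8
Similarity = 1 - 5/8
= 0.3750


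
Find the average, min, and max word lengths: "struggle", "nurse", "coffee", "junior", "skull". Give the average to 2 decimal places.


Lengths: "struggle"=8, "nurse"=5, "coffee"=6, "junior"=6, "skull"=5
Sum = 30, Count = 5
Average = 30/5 = 6.00
= avg=6.00, min=5, max=8


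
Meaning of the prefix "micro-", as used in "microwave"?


Prefix: micro-
Example: microwave (micro- + wave)
Meaning = small


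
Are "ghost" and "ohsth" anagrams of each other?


Word 1: "ghost" → sorted: ghost
Word 2: "ohsth" → sorted: hhost
Same letters? ghost != hhost
Anagram = No


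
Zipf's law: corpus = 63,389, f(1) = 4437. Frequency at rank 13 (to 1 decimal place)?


Zipf's law: f(r) = f(1) / r
f(1) = 4437
f(13) = 4437 / 13
= 341.3 occurrences


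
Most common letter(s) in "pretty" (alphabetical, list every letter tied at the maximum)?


Word: "pretty"
Letter counts:
  'e': 1
  'p': 1
  'r': 1
  't': 2
  'y': 1
Maximum count = 2
Most frequent = 't' (2 times each)


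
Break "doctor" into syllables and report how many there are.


Word: "doctor"
Syllable breakdown: doc / tor
Counting: 2 parts
= 2 syllables


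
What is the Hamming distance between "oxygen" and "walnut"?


Comparing character by character (same length = 6):
  Pos 0: 'o' vs 'w' !=
  Pos 1: 'x' vs 'a' !=
  Pos 2: 'y' vs 'l' !=
  Pos 3: 'g' vs 'n' !=
  Pos 4: 'e' vs 'u' !=
  Pos 5: 'n' vs 't' !=
Hamming distance = 6


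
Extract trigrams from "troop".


Word: "troop" (length 5)
Number of trigrams = 5 - 3 + 1 = 3
  Position 0: "tro"
  Position 1: "roo"
  Position 2: "oop"
Trigrams = "tro", "roo", "oop"


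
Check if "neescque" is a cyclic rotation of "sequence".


Word: "sequence", Candidate: "neescque"
Method: check if candidate is substring of word+word
"sequencesequence" contains "neescque"? No
Is rotation = No


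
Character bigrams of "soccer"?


Word: "soccer" (length 6)
Number of bigrams = 6 - 2 + 1 = 5
  Position 0: "so"
  Position 1: "oc"
  Position 2: "cc"
  Position 3: "ce"
  Position 4: "er"
Bigrams = "so", "oc", "cc", "ce", "er"


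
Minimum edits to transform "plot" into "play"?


Word 1: "plot" (length 4)
Word 2: "play" (length 4)
One optimal edit sequence (insert/delete/substitute each cost 1):
  1. keep 'p'
  2. keep 'l'
  3. substitute 'o' -> 'a'  (+1)
  4. substitute 't' -> 'y'  (+1)
Total edit operations: 2
Edit distance = 2


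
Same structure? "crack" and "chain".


Pattern of "crack": [0, 1, 2, 0, 3]
Pattern of "chain": [0, 1, 2, 3, 4]
Patterns do not match
Same pattern = No


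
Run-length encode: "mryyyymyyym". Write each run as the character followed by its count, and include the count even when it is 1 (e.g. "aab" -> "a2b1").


String: "mryyyymyyym"
Scanning for consecutive runs:
  'm' x 1
  'r' x 1
  'y' x 4
  'm' x 1
  'y' x 3
  'm' x 1
RLE = "m1r1y4m1y3m1"


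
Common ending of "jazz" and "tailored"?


Word 1: "jazz"
Word 2: "tailored"
Comparing from end:
  Pos -1: 'z' != 'd' (stop)
LCS = "" (length 0)


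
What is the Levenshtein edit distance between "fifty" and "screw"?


Word 1: "fifty" (length 5)
Word 2: "screw" (length 5)
One optimal edit sequence (insert/delete/substitute each cost 1):
  1. substitute 'f' -> 's'  (+1)
  2. substitute 'i' -> 'c'  (+1)
  3. substitute 'f' -> 'r'  (+1)
  4. substitute 't' -> 'e'  (+1)
  5. substitute 'y' -> 'w'  (+1)
Total edit operations: 5
Edit distance = 5


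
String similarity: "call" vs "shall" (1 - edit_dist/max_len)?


Word 1: "call" (length 4)
Word 2: "shall" (length 5)
One optimal edit sequence:
  1. insert 's'  (+1)
  2. substitute 'c' -> 'h'  (+1)
  3. keep 'a'
  4. keep 'l'
  5. keep 'l'
Edit distance = 2
Max length = max(4, 5) = 5
Similarity = 1 - 2/5
= 0.6000


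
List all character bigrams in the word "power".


Word: "power" (length 5)
Number of bigrams = 5 - 2 + 1 = 4
  Position 0: "po"
  Position 1: "ow"
  Position 2: "we"
  Position 3: "er"
Bigrams = "po", "ow", "we", "er"


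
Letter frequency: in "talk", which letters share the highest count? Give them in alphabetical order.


Word: "talk"
Letter counts:
  'a': 1
  'k': 1
  'l': 1
  't': 1
Maximum count = 1
Most frequent = 'a', 'k', 'l', 't' (1 time each)


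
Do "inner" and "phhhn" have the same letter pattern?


Pattern of "inner": [0, 1, 1, 2, 3]
Pattern of "phhhn": [0, 1, 1, 1, 2]
Patterns do not match
Same pattern = No


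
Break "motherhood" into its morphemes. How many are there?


Word: "motherhood"
Morphemes: mother | -hood
Each morpheme carries meaning
= 2 morphemes


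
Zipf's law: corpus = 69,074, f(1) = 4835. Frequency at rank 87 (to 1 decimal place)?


Zipf's law: f(r) = f(1) / r
f(1) = 4835
f(87) = 4835 / 87
= 55.6 occurrences


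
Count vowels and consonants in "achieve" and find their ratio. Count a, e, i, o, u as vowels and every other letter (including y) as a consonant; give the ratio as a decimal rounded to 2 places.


Word: "achieve"
Vowels (a,e,i,o,u): 4
Consonants: 3
Ratio = 4/3
= 1.33


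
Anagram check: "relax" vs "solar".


Word 1: "relax" → sorted: aelrx
Word 2: "solar" → sorted: alors
Same letters? aelrx != alors
Anagram = No


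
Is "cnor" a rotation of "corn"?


Word: "corn", Candidate: "cnor"
Method: check if candidate is substring of word+word
"corncorn" contains "cnor"? No
Is rotation = No


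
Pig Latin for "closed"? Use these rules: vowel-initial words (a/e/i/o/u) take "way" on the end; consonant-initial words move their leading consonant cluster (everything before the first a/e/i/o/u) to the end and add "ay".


Word: "closed"
Starts with consonant(s) → move to end, add 'ay'
Consonant cluster: "cl"
Pig Latin = "osedclay"


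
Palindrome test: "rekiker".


Word: "rekiker"
Reversed: "rekiker"
Forward == Backward? rekiker == rekiker
Palindrome = Yes


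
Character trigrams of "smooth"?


Word: "smooth" (length 6)
Number of trigrams = 6 - 3 + 1 = 4
  Position 0: "smo"
  Position 1: "moo"
  Position 2: "oot"
  Position 3: "oth"
Trigrams = "smo", "moo", "oot", "oth"


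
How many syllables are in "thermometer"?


Word: "thermometer"
Syllable breakdown: ther | mom | e | ter
Counting: 4 parts
= 4 syllables


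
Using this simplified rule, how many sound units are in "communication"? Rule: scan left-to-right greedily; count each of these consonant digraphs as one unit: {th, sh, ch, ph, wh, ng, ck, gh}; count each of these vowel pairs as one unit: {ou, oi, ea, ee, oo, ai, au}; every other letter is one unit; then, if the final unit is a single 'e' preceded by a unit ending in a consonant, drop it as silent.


Word: "communication" (13 letters)
Left-to-right scan:
  (1) 'c' (letter)
  (2) 'o' (letter)
  (3) 'm' (letter)
  (4) 'm' (letter)
  (5) 'u' (letter)
  (6) 'n' (letter)
  (7) 'i' (letter)
  (8) 'c' (letter)
  (9) 'a' (letter)
  (10) 't' (letter)
  (11) 'i' (letter)
  (12) 'o' (letter)
  (13) 'n' (letter)
Units from scan: 13
Sound units = 13 units


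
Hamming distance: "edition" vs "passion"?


Comparing character by character (same length = 7):
  Pos 0: 'e' vs 'p' !=
  Pos 1: 'd' vs 'a' !=
  Pos 2: 'i' vs 's' !=
  Pos 3: 't' vs 's' !=
  Pos 4: 'i' vs 'i' =
  Pos 5: 'o' vs 'o' =
  Pos 6: 'n' vs 'n' =
Hamming distance = 4


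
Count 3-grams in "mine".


Word: "mine" (length 4)
Number of 3-grams = length - 3 + 1 = 4 - 3 + 1
= 2


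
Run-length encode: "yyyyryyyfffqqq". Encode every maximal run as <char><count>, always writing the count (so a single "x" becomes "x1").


String: "yyyyryyyfffqqq"
Scanning for consecutive runs:
  'y' x 4
  'r' x 1
  'y' x 3
  'f' x 3
  'q' x 3
RLE = "y4r1y3f3q3"


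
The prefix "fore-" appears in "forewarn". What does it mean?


Prefix: fore-
As in: forewarn -> fore- + warn
Meaning = before


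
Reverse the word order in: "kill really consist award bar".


Original: "kill really consist award bar"
Words (1..n): kill | really | consist | award | bar
Reversed (n..1): bar | award | consist | really | kill
Result = "bar award consist really kill"


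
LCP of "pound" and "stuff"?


Word 1: "pound"
Word 2: "stuff"
Comparing from start:
  Pos 0: 'p' != 's' (stop)
LCP = "" (length 0)


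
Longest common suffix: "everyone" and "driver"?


Word 1: "everyone"
Word 2: "driver"
Comparing from end:
  Pos -1: 'e' != 'r' (stop)
LCS = "" (length 0)


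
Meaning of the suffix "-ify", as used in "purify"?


Suffix: -ify
Example: purify = pure + -ify, with a spelling change
Meaning = to make


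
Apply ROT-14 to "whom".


Word: "whom"
Shift: 14
Each letter → (letter + shift) mod 26:
  'w' (22) + 14 = 10 → 'k'
  'h' (7) + 14 = 21 → 'v'
  'o' (14) + 14 = 2 → 'c'
  'm' (12) + 14 = 0 → 'a'
Result = "kvca"


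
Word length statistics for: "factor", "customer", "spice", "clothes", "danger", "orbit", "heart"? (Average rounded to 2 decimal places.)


Lengths: "factor"=6, "customer"=8, "spice"=5, "clothes"=7, "danger"=6, "orbit"=5, "heart"=5
Sum = 42, Count = 7
Average = 42/7 = 6.00
= avg=6.00, min=5, max=8


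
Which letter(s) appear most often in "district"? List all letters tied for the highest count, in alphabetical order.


Word: "district"
Letter counts:
  'c': 1
  'd': 1
  'i': 2
  'r': 1
  's': 1
  't': 2
Maximum count = 2
Most frequent = 'i', 't' (2 times each)
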